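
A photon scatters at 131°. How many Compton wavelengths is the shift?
1.6561 λ_C

The Compton shift formula is:
Δλ = λ_C(1 - cos θ)

Dividing both sides by λ_C:
Δλ/λ_C = 1 - cos θ

For θ = 131°:
Δλ/λ_C = 1 - cos(131°)
Δλ/λ_C = 1 - -0.6561
Δλ/λ_C = 1.6561

This means the shift is 1.6561 × λ_C = 4.0181 pm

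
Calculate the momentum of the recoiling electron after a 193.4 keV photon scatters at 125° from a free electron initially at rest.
1.5020e-22 kg·m/s

The electron is initially at rest, so by conservation of momentum:
p⃗_e = p⃗₀ − p⃗'  (incident photon momentum minus scattered photon momentum)

Photon momentum magnitudes (p = h/λ = E/c):
λ₀ = hc/E₀ = 6.4108 pm → p₀ = h/λ₀ = 1.0336e-22 kg·m/s
Δλ = λ_C(1 − cos 125°) = 3.8180 pm
λ' = 10.2287 pm → p' = h/λ' = 6.4779e-23 kg·m/s

The scattered photon makes angle θ = 125° with the incident direction, so by the law of cosines:
|p⃗_e|² = p₀² + p'² − 2p₀p'cos θ
|p⃗_e|² = (1.0336e-22)² + (6.4779e-23)² − 2·1.0336e-22·6.4779e-23·cos(125°)
|p⃗_e| = 1.5020e-22 kg·m/s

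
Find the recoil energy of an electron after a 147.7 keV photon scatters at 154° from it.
52.3377 keV

By energy conservation: K_e = E_initial - E_final

First find the scattered photon energy:
Initial wavelength: λ = hc/E = 8.3943 pm
Compton shift: Δλ = λ_C(1 - cos(154°)) = 4.6071 pm
Final wavelength: λ' = 8.3943 + 4.6071 = 13.0014 pm
Final photon energy: E' = hc/λ' = 95.3623 keV

Electron kinetic energy:
K_e = E - E' = 147.7000 - 95.3623 = 52.3377 keV

(Intermediate values are shown rounded; full precision is carried through to the final answer.)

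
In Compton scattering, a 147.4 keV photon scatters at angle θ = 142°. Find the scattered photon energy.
97.2450 keV

First convert energy to wavelength:
λ = hc/E, with hc ≈ 1239.842 keV·pm (i.e. 1239.842 eV·nm)

For E = 147.4 keV = 147400 eV:
λ = 1239.842 keV·pm / 147.4 keV
λ = 8.4114 pm

Calculate the Compton shift:
Δλ = λ_C(1 - cos(142°)) = 2.4263 × 1.7880
Δλ = 4.3383 pm

Final wavelength:
λ' = 8.4114 + 4.3383 = 12.7497 pm

Final energy:
E' = hc/λ' = 1239.842 / 12.7497 = 97.2450 keV

(Intermediate values are shown rounded; full precision is carried through to the final answer.)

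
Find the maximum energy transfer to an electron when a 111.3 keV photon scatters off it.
33.7724 keV

Maximum energy transfer occurs at θ = 180° (backscattering).

Initial photon: E₀ = 111.3 keV → λ₀ = 11.1396 pm

Maximum Compton shift (at 180°):
Δλ_max = 2λ_C = 2 × 2.4263 = 4.8526 pm

Final wavelength:
λ' = 11.1396 + 4.8526 = 15.9923 pm

Minimum photon energy (maximum energy to electron):
E'_min = hc/λ' = 77.5276 keV

Maximum electron kinetic energy:
K_max = E₀ - E'_min = 111.3000 - 77.5276 = 33.7724 keV

(Intermediate values are shown rounded; full precision is carried through to the final answer.)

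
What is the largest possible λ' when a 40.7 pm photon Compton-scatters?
45.5526 pm (at θ = 180°)

The Compton shift is Δλ = λ_C(1 − cos θ).

Since cos θ ranges from −1 to 1, the factor (1 − cos θ) ranges from 0 to 2; the maximum shift occurs at θ = 180° (backscattering):
Δλ_max = 2λ_C = 2 × 2.4263 pm = 4.8526 pm

Maximum scattered wavelength:
λ'_max = λ₀ + Δλ_max = 40.7 + 4.8526 = 45.5526 pm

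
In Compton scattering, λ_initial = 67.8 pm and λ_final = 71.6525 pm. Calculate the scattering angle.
126.00°

First find the wavelength shift:
Δλ = λ' - λ = 71.6525 - 67.8 = 3.8525 pm

Using Δλ = λ_C(1 - cos θ), with λ_C = h/(m_e·c) ≈ 2.42631024 pm:
cos θ = 1 - Δλ/λ_C
cos θ = 1 - 3.8525/2.42631024
cos θ = -0.587802

θ = arccos(-0.587802)
θ = 126.00°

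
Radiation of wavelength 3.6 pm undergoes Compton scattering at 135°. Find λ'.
7.7420 pm

Using the Compton formula: λ' = λ + λ_C(1 − cos θ)

For θ = 135°, cos θ = -√2/2 (exact) ≈ -0.7071, so:
1 − cos 135° = 1 − (-√2/2) ≈ 1.7071

Δλ = λ_C × 1.7071 = 2.4263 × 1.7071 = 4.1420 pm

λ' = 3.6 + 4.1420 = 7.7420 pm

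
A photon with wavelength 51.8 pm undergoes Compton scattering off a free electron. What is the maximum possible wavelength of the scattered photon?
56.6526 pm (at θ = 180°)

The Compton shift is Δλ = λ_C(1 − cos θ).

Since cos θ ranges from −1 to 1, the factor (1 − cos θ) ranges from 0 to 2; the maximum shift occurs at θ = 180° (backscattering):
Δλ_max = 2λ_C = 2 × 2.4263 pm = 4.8526 pm

Maximum scattered wavelength:
λ'_max = λ₀ + Δλ_max = 51.8 + 4.8526 = 56.6526 pm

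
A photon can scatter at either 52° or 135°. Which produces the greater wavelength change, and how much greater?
135° produces the larger shift by a factor of 4.442

Calculate both shifts using Δλ = λ_C(1 - cos θ):

For θ₁ = 52°:
Δλ₁ = 2.4263 × (1 - cos(52°))
Δλ₁ = 2.4263 × 0.3843
Δλ₁ = 0.9325 pm

For θ₂ = 135°:
Δλ₂ = 2.4263 × (1 - cos(135°))
Δλ₂ = 2.4263 × 1.7071
Δλ₂ = 4.1420 pm

The 135° angle produces the larger shift.
Ratio: 4.1420/0.9325 = 4.442

(Intermediate values are shown rounded; full precision is carried through to the final answer.)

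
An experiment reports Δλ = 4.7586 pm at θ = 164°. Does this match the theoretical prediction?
Yes, consistent

Calculate the expected shift for θ = 164°:

Δλ_expected = λ_C(1 - cos(164°))
Δλ_expected = 2.4263 × (1 - cos(164°))
Δλ_expected = 2.4263 × 1.9613
Δλ_expected = 4.7586 pm

Given shift: 4.7586 pm
Expected shift: 4.7586 pm
Difference: 0.0000 pm

The values match. This is consistent with Compton scattering at the stated angle.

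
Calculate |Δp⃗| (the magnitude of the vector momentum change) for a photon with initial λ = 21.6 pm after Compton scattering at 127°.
5.0763e-23 kg·m/s

Photon momentum magnitude is p = h/λ.

Initial momentum:
p₀ = h/λ = 6.6261e-34/2.1600e-11 = 3.0676e-23 kg·m/s

After scattering:
λ' = λ + Δλ = 21.6 + 3.8865 = 25.4865 pm
p' = h/λ' = 6.6261e-34/2.5487e-11 = 2.5998e-23 kg·m/s

Momentum is a vector; the scattered photon's direction makes angle θ = 127° with the incident direction. The magnitude of the vector change Δp⃗ = p⃗₀ − p⃗' is found from the law of cosines:
|Δp⃗|² = p₀² + p'² − 2p₀p'cos θ
|Δp⃗|² = (3.0676e-23)² + (2.5998e-23)² − 2·3.0676e-23·2.5998e-23·cos(127°)
|Δp⃗| = 5.0763e-23 kg·m/s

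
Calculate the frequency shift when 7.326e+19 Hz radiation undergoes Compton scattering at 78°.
2.341e+19 Hz (decrease)

Convert frequency to wavelength (c = 299792458 m/s):
λ₀ = c/f₀ = 299792458/7.326e+19 = 4.0921711e-12 m = 4.0922 pm

Calculate Compton shift:
Δλ = λ_C(1 - cos(78°)) = 1.9219 pm

Final wavelength:
λ' = λ₀ + Δλ = 4.0922 + 1.9219 = 6.0140 pm

Final frequency:
f' = c/λ' = 299792458/6.0140231e-12 = 4.9848904e+19 Hz

Frequency shift (decrease):
Δf = f₀ - f' = 7.326e+19 - 4.9848904e+19 = 2.341e+19 Hz

(Intermediate values are shown rounded; full precision is carried through to the final answer.)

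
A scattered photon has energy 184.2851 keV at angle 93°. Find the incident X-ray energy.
296.9999 keV

Convert final energy to wavelength (hc ≈ 1239.842 keV·pm):
λ' = hc/E' = 1239.842 / 184.2851 = 6.7278 pm

Calculate the Compton shift:
Δλ = λ_C(1 - cos(93°))
Δλ = 2.4263 × (1 - cos(93°))
Δλ = 2.5533 pm

Initial wavelength:
λ = λ' - Δλ = 6.7278 - 2.5533 = 4.1746 pm

Initial energy:
E = hc/λ = 1239.842 / 4.1746 = 296.9999 keV

(Intermediate values are shown rounded; full precision is carried through to the final answer.)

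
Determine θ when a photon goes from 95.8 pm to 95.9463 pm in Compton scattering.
20.00°

First find the wavelength shift:
Δλ = λ' - λ = 95.9463 - 95.8 = 0.1463 pm

Using Δλ = λ_C(1 - cos θ), with λ_C = h/(m_e·c) ≈ 2.42631024 pm:
cos θ = 1 - Δλ/λ_C
cos θ = 1 - 0.1463/2.42631024
cos θ = 0.939703

θ = arccos(0.939703)
θ = 20.00°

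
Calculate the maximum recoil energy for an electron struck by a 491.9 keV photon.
323.7434 keV

Maximum energy transfer occurs at θ = 180° (backscattering).

Initial photon: E₀ = 491.9 keV → λ₀ = 2.5205 pm

Maximum Compton shift (at 180°):
Δλ_max = 2λ_C = 2 × 2.4263 = 4.8526 pm

Final wavelength:
λ' = 2.5205 + 4.8526 = 7.3731 pm

Minimum photon energy (maximum energy to electron):
E'_min = hc/λ' = 168.1566 keV

Maximum electron kinetic energy:
K_max = E₀ - E'_min = 491.9000 - 168.1566 = 323.7434 keV

(Intermediate values are shown rounded; full precision is carried through to the final answer.)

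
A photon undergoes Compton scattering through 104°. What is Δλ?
3.0133 pm

Using the Compton scattering formula:
Δλ = λ_C(1 - cos θ)

where λ_C = h/(m_e·c) ≈ 2.4263 pm is the Compton wavelength of an electron.

For θ = 104°:
cos(104°) = -0.2419
1 - cos(104°) = 1.2419

Δλ = 2.4263 × 1.2419
Δλ = 3.0133 pm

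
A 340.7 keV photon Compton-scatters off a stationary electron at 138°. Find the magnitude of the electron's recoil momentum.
2.5106e-22 kg·m/s

The electron is initially at rest, so by conservation of momentum:
p⃗_e = p⃗₀ − p⃗'  (incident photon momentum minus scattered photon momentum)

Photon momentum magnitudes (p = h/λ = E/c):
λ₀ = hc/E₀ = 3.6391 pm → p₀ = h/λ₀ = 1.8208e-22 kg·m/s
Δλ = λ_C(1 − cos 138°) = 4.2294 pm
λ' = 7.8685 pm → p' = h/λ' = 8.4210e-23 kg·m/s

The scattered photon makes angle θ = 138° with the incident direction, so by the law of cosines:
|p⃗_e|² = p₀² + p'² − 2p₀p'cos θ
|p⃗_e|² = (1.8208e-22)² + (8.4210e-23)² − 2·1.8208e-22·8.4210e-23·cos(138°)
|p⃗_e| = 2.5106e-22 kg·m/s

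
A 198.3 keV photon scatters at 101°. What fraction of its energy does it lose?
0.3161 (or 31.61%)

Calculate initial and final photon energies:

Initial: E₀ = 198.3 keV → λ₀ = 6.2524 pm
Compton shift: Δλ = 2.8893 pm
Final wavelength: λ' = 9.1416 pm
Final energy: E' = 135.6260 keV

Fractional energy loss:
(E₀ - E')/E₀ = (198.3000 - 135.6260)/198.3000
= 62.6740/198.3000
= 0.3161
= 31.61%

(Intermediate values are shown rounded; full precision is carried through to the final answer.)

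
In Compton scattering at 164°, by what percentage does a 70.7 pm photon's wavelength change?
6.7307%

Calculate the Compton shift:
Δλ = λ_C(1 - cos(164°))
Δλ = 2.4263 × (1 - cos(164°))
Δλ = 2.4263 × 1.9613
Δλ = 4.7586 pm

Percentage change:
(Δλ/λ₀) × 100 = (4.7586/70.7) × 100
= 6.7307%

(Intermediate values are shown rounded; full precision is carried through to the final answer.)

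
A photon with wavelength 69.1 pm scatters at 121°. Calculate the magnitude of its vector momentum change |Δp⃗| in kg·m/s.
1.6272e-23 kg·m/s

Photon momentum magnitude is p = h/λ.

Initial momentum:
p₀ = h/λ = 6.6261e-34/6.9100e-11 = 9.5891e-24 kg·m/s

After scattering:
λ' = λ + Δλ = 69.1 + 3.6760 = 72.7760 pm
p' = h/λ' = 6.6261e-34/7.2776e-11 = 9.1048e-24 kg·m/s

Momentum is a vector; the scattered photon's direction makes angle θ = 121° with the incident direction. The magnitude of the vector change Δp⃗ = p⃗₀ − p⃗' is found from the law of cosines:
|Δp⃗|² = p₀² + p'² − 2p₀p'cos θ
|Δp⃗|² = (9.5891e-24)² + (9.1048e-24)² − 2·9.5891e-24·9.1048e-24·cos(121°)
|Δp⃗| = 1.6272e-23 kg·m/s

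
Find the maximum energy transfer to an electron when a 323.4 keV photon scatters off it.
180.6662 keV

Maximum energy transfer occurs at θ = 180° (backscattering).

Initial photon: E₀ = 323.4 keV → λ₀ = 3.8338 pm

Maximum Compton shift (at 180°):
Δλ_max = 2λ_C = 2 × 2.4263 = 4.8526 pm

Final wavelength:
λ' = 3.8338 + 4.8526 = 8.6864 pm

Minimum photon energy (maximum energy to electron):
E'_min = hc/λ' = 142.7338 keV

Maximum electron kinetic energy:
K_max = E₀ - E'_min = 323.4000 - 142.7338 = 180.6662 keV

(Intermediate values are shown rounded; full precision is carried through to the final answer.)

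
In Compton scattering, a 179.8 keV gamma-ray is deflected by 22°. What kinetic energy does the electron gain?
4.4916 keV

By energy conservation: K_e = E_initial - E_final

First find the scattered photon energy:
Initial wavelength: λ = hc/E = 6.8957 pm
Compton shift: Δλ = λ_C(1 - cos(22°)) = 0.1767 pm
Final wavelength: λ' = 6.8957 + 0.1767 = 7.0723 pm
Final photon energy: E' = hc/λ' = 175.3084 keV

Electron kinetic energy:
K_e = E - E' = 179.8000 - 175.3084 = 4.4916 keV

(Intermediate values are shown rounded; full precision is carried through to the final answer.)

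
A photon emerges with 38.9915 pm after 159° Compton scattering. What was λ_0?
34.3000 pm

From λ' = λ + Δλ, we have λ = λ' - Δλ

First calculate the Compton shift:
Δλ = λ_C(1 - cos θ)
Δλ = 2.4263 × (1 - cos(159°))
Δλ = 2.4263 × 1.9336
Δλ = 4.6915 pm

Initial wavelength:
λ = λ' - Δλ
λ = 38.9915 - 4.6915
λ = 34.3000 pm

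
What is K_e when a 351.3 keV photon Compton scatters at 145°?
195.2100 keV

By energy conservation: K_e = E_initial - E_final

First find the scattered photon energy:
Initial wavelength: λ = hc/E = 3.5293 pm
Compton shift: Δλ = λ_C(1 - cos(145°)) = 4.4138 pm
Final wavelength: λ' = 3.5293 + 4.4138 = 7.9431 pm
Final photon energy: E' = hc/λ' = 156.0900 keV

Electron kinetic energy:
K_e = E - E' = 351.3000 - 156.0900 = 195.2100 keV

(Intermediate values are shown rounded; full precision is carried through to the final answer.)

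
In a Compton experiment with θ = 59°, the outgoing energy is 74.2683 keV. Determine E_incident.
79.9000 keV

Convert final energy to wavelength (hc ≈ 1239.842 keV·pm):
λ' = hc/E' = 1239.842 / 74.2683 = 16.6941 pm

Calculate the Compton shift:
Δλ = λ_C(1 - cos(59°))
Δλ = 2.4263 × (1 - cos(59°))
Δλ = 1.1767 pm

Initial wavelength:
λ = λ' - Δλ = 16.6941 - 1.1767 = 15.5174 pm

Initial energy:
E = hc/λ = 1239.842 / 15.5174 = 79.9000 keV

(Intermediate values are shown rounded; full precision is carried through to the final answer.)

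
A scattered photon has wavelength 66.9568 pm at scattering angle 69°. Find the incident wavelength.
65.4000 pm

From λ' = λ + Δλ, we have λ = λ' - Δλ

First calculate the Compton shift:
Δλ = λ_C(1 - cos θ)
Δλ = 2.4263 × (1 - cos(69°))
Δλ = 2.4263 × 0.6416
Δλ = 1.5568 pm

Initial wavelength:
λ = λ' - Δλ
λ = 66.9568 - 1.5568
λ = 65.4000 pm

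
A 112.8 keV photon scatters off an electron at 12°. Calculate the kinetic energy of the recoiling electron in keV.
0.5415 keV

By energy conservation: K_e = E_initial - E_final

First find the scattered photon energy:
Initial wavelength: λ = hc/E = 10.9915 pm
Compton shift: Δλ = λ_C(1 - cos(12°)) = 0.0530 pm
Final wavelength: λ' = 10.9915 + 0.0530 = 11.0445 pm
Final photon energy: E' = hc/λ' = 112.2585 keV

Electron kinetic energy:
K_e = E - E' = 112.8000 - 112.2585 = 0.5415 keV

(Intermediate values are shown rounded; full precision is carried through to the final answer.)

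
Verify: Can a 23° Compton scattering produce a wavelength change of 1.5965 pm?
No, inconsistent

Calculate the expected shift for θ = 23°:

Δλ_expected = λ_C(1 - cos(23°))
Δλ_expected = 2.4263 × (1 - cos(23°))
Δλ_expected = 2.4263 × 0.0795
Δλ_expected = 0.1929 pm

Given shift: 1.5965 pm
Expected shift: 0.1929 pm
Difference: 1.4036 pm

The values do not match. The given shift corresponds to θ ≈ 70.0°, not 23°.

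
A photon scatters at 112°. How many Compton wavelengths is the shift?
1.3746 λ_C

The Compton shift formula is:
Δλ = λ_C(1 - cos θ)

Dividing both sides by λ_C:
Δλ/λ_C = 1 - cos θ

For θ = 112°:
Δλ/λ_C = 1 - cos(112°)
Δλ/λ_C = 1 - -0.3746
Δλ/λ_C = 1.3746

This means the shift is 1.3746 × λ_C = 3.3352 pm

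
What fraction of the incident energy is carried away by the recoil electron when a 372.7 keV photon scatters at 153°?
0.5797 (or 57.97%)

Calculate initial and final photon energies:

Initial: E₀ = 372.7 keV → λ₀ = 3.3266 pm
Compton shift: Δλ = 4.5882 pm
Final wavelength: λ' = 7.9148 pm
Final energy: E' = 156.6482 keV

Fractional energy loss:
(E₀ - E')/E₀ = (372.7000 - 156.6482)/372.7000
= 216.0518/372.7000
= 0.5797
= 57.97%

(Intermediate values are shown rounded; full precision is carried through to the final answer.)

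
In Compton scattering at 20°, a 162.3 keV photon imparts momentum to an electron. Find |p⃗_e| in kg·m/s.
2.9884e-23 kg·m/s

The electron is initially at rest, so by conservation of momentum:
p⃗_e = p⃗₀ − p⃗'  (incident photon momentum minus scattered photon momentum)

Photon momentum magnitudes (p = h/λ = E/c):
λ₀ = hc/E₀ = 7.6392 pm → p₀ = h/λ₀ = 8.6738e-23 kg·m/s
Δλ = λ_C(1 − cos 20°) = 0.1463 pm
λ' = 7.7855 pm → p' = h/λ' = 8.5108e-23 kg·m/s

The scattered photon makes angle θ = 20° with the incident direction, so by the law of cosines:
|p⃗_e|² = p₀² + p'² − 2p₀p'cos θ
|p⃗_e|² = (8.6738e-23)² + (8.5108e-23)² − 2·8.6738e-23·8.5108e-23·cos(20°)
|p⃗_e| = 2.9884e-23 kg·m/s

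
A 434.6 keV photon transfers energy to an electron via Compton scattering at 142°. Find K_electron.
262.1867 keV

By energy conservation: K_e = E_initial - E_final

First find the scattered photon energy:
Initial wavelength: λ = hc/E = 2.8528 pm
Compton shift: Δλ = λ_C(1 - cos(142°)) = 4.3383 pm
Final wavelength: λ' = 2.8528 + 4.3383 = 7.1911 pm
Final photon energy: E' = hc/λ' = 172.4133 keV

Electron kinetic energy:
K_e = E - E' = 434.6000 - 172.4133 = 262.1867 keV

(Intermediate values are shown rounded; full precision is carried through to the final answer.)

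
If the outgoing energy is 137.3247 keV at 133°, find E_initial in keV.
250.6000 keV

Convert final energy to wavelength (hc ≈ 1239.842 keV·pm):
λ' = hc/E' = 1239.842 / 137.3247 = 9.0285 pm

Calculate the Compton shift:
Δλ = λ_C(1 - cos(133°))
Δλ = 2.4263 × (1 - cos(133°))
Δλ = 4.0810 pm

Initial wavelength:
λ = λ' - Δλ = 9.0285 - 4.0810 = 4.9475 pm

Initial energy:
E = hc/λ = 1239.842 / 4.9475 = 250.6000 keV

(Intermediate values are shown rounded; full precision is carried through to the final answer.)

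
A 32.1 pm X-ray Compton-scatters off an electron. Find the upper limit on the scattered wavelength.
36.9526 pm (at θ = 180°)

The Compton shift is Δλ = λ_C(1 − cos θ).

Since cos θ ranges from −1 to 1, the factor (1 − cos θ) ranges from 0 to 2; the maximum shift occurs at θ = 180° (backscattering):
Δλ_max = 2λ_C = 2 × 2.4263 pm = 4.8526 pm

Maximum scattered wavelength:
λ'_max = λ₀ + Δλ_max = 32.1 + 4.8526 = 36.9526 pm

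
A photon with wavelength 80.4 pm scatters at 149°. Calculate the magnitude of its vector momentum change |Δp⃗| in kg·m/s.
1.5462e-23 kg·m/s

Photon momentum magnitude is p = h/λ.

Initial momentum:
p₀ = h/λ = 6.6261e-34/8.0400e-11 = 8.2414e-24 kg·m/s

After scattering:
λ' = λ + Δλ = 80.4 + 4.5061 = 84.9061 pm
p' = h/λ' = 6.6261e-34/8.4906e-11 = 7.8040e-24 kg·m/s

Momentum is a vector; the scattered photon's direction makes angle θ = 149° with the incident direction. The magnitude of the vector change Δp⃗ = p⃗₀ − p⃗' is found from the law of cosines:
|Δp⃗|² = p₀² + p'² − 2p₀p'cos θ
|Δp⃗|² = (8.2414e-24)² + (7.8040e-24)² − 2·8.2414e-24·7.8040e-24·cos(149°)
|Δp⃗| = 1.5462e-23 kg·m/s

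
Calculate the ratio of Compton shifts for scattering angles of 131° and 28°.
131° produces the larger shift by a factor of 14.148

Calculate both shifts using Δλ = λ_C(1 - cos θ):

For θ₁ = 28°:
Δλ₁ = 2.4263 × (1 - cos(28°))
Δλ₁ = 2.4263 × 0.1171
Δλ₁ = 0.2840 pm

For θ₂ = 131°:
Δλ₂ = 2.4263 × (1 - cos(131°))
Δλ₂ = 2.4263 × 1.6561
Δλ₂ = 4.0181 pm

The 131° angle produces the larger shift.
Ratio: 4.0181/0.2840 = 14.148

(Intermediate values are shown rounded; full precision is carried through to the final answer.)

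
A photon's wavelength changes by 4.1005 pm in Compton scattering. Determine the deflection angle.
133.63°

From the Compton formula Δλ = λ_C(1 - cos θ), we can solve for θ:

cos θ = 1 - Δλ/λ_C

Given:
- Δλ = 4.1005 pm
- λ_C = h/(m_e·c) ≈ 2.42631024 pm

cos θ = 1 - 4.1005/2.42631024
cos θ = 1 - 1.690015
cos θ = -0.690015

θ = arccos(-0.690015)
θ = 133.63°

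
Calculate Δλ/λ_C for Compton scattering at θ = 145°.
1.8192 λ_C

The Compton shift formula is:
Δλ = λ_C(1 - cos θ)

Dividing both sides by λ_C:
Δλ/λ_C = 1 - cos θ

For θ = 145°:
Δλ/λ_C = 1 - cos(145°)
Δλ/λ_C = 1 - -0.8192
Δλ/λ_C = 1.8192

This means the shift is 1.8192 × λ_C = 4.4138 pm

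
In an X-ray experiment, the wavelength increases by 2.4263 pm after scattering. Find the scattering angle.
90.00°

From the Compton formula Δλ = λ_C(1 - cos θ), we can solve for θ:

cos θ = 1 - Δλ/λ_C

Given:
- Δλ = 2.4263 pm
- λ_C = h/(m_e·c) ≈ 2.42631024 pm

cos θ = 1 - 2.4263/2.42631024
cos θ = 1 - 0.999996
cos θ = 0.000004

θ = arccos(0.000004)
θ = 90.00°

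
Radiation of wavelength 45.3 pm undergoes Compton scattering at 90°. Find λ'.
47.7263 pm

Using the Compton formula: λ' = λ + λ_C(1 − cos θ)

For θ = 90°, cos θ = 0 (exact) = 0.0000, so:
1 − cos 90° = 1 − (0) = 1.0000

Δλ = λ_C × 1.0000 = 2.4263 × 1.0000 = 2.4263 pm

λ' = 45.3 + 2.4263 = 47.7263 pm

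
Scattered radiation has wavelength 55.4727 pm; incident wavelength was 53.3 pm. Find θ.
84.00°

First find the wavelength shift:
Δλ = λ' - λ = 55.4727 - 53.3 = 2.1727 pm

Using Δλ = λ_C(1 - cos θ), with λ_C = h/(m_e·c) ≈ 2.42631024 pm:
cos θ = 1 - Δλ/λ_C
cos θ = 1 - 2.1727/2.42631024
cos θ = 0.104525

θ = arccos(0.104525)
θ = 84.00°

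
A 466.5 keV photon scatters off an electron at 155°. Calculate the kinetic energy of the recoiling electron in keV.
296.2633 keV

By energy conservation: K_e = E_initial - E_final

First find the scattered photon energy:
Initial wavelength: λ = hc/E = 2.6578 pm
Compton shift: Δλ = λ_C(1 - cos(155°)) = 4.6253 pm
Final wavelength: λ' = 2.6578 + 4.6253 = 7.2830 pm
Final photon energy: E' = hc/λ' = 170.2367 keV

Electron kinetic energy:
K_e = E - E' = 466.5000 - 170.2367 = 296.2633 keV

(Intermediate values are shown rounded; full precision is carried through to the final answer.)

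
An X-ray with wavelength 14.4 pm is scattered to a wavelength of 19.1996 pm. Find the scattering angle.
168.00°

First find the wavelength shift:
Δλ = λ' - λ = 19.1996 - 14.4 = 4.7996 pm

Using Δλ = λ_C(1 - cos θ), with λ_C = h/(m_e·c) ≈ 2.42631024 pm:
cos θ = 1 - Δλ/λ_C
cos θ = 1 - 4.7996/2.42631024
cos θ = -0.978148

θ = arccos(-0.978148)
θ = 168.00°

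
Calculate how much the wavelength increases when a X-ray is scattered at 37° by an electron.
0.4886 pm

Using the Compton scattering formula:
Δλ = λ_C(1 - cos θ)

where λ_C = h/(m_e·c) ≈ 2.4263 pm is the Compton wavelength of an electron.

For θ = 37°:
cos(37°) = 0.7986
1 - cos(37°) = 0.2014

Δλ = 2.4263 × 0.2014
Δλ = 0.4886 pm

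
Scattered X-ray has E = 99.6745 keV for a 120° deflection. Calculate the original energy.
140.9001 keV

Convert final energy to wavelength (hc ≈ 1239.842 keV·pm):
λ' = hc/E' = 1239.842 / 99.6745 = 12.4389 pm

Calculate the Compton shift:
Δλ = λ_C(1 - cos(120°))
Δλ = 2.4263 × (1 - cos(120°))
Δλ = 3.6395 pm

Initial wavelength:
λ = λ' - Δλ = 12.4389 - 3.6395 = 8.7994 pm

Initial energy:
E = hc/λ = 1239.842 / 8.7994 = 140.9001 keV

(Intermediate values are shown rounded; full precision is carried through to the final answer.)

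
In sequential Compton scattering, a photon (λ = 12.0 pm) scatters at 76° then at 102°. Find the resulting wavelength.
16.7701 pm

Apply Compton shift twice:

First scattering at θ₁ = 76°:
Δλ₁ = λ_C(1 - cos(76°))
Δλ₁ = 2.4263 × 0.7581
Δλ₁ = 1.8393 pm

After first scattering:
λ₁ = 12.0 + 1.8393 = 13.8393 pm

Second scattering at θ₂ = 102°:
Δλ₂ = λ_C(1 - cos(102°))
Δλ₂ = 2.4263 × 1.2079
Δλ₂ = 2.9308 pm

Final wavelength:
λ₂ = 13.8393 + 2.9308 = 16.7701 pm

Total shift: Δλ_total = 1.8393 + 2.9308 = 4.7701 pm

(Intermediate values are shown rounded; full precision is carried through to the final answer.)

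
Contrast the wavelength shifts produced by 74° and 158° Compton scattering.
158° produces the larger shift by a factor of 2.661

Calculate both shifts using Δλ = λ_C(1 - cos θ):

For θ₁ = 74°:
Δλ₁ = 2.4263 × (1 - cos(74°))
Δλ₁ = 2.4263 × 0.7244
Δλ₁ = 1.7575 pm

For θ₂ = 158°:
Δλ₂ = 2.4263 × (1 - cos(158°))
Δλ₂ = 2.4263 × 1.9272
Δλ₂ = 4.6759 pm

The 158° angle produces the larger shift.
Ratio: 4.6759/1.7575 = 2.661

(Intermediate values are shown rounded; full precision is carried through to the final answer.)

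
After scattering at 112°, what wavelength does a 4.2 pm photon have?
7.5352 pm

Using the Compton scattering formula:
λ' = λ + Δλ = λ + λ_C(1 - cos θ)

Given:
- Initial wavelength λ = 4.2 pm
- Scattering angle θ = 112°
- Compton wavelength λ_C ≈ 2.4263 pm

Calculate the shift:
Δλ = 2.4263 × (1 - cos(112°))
Δλ = 2.4263 × 1.3746
Δλ = 3.3352 pm

Final wavelength:
λ' = 4.2 + 3.3352 = 7.5352 pm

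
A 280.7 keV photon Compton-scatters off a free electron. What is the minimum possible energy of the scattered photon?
133.7538 keV (at θ = 180°)

The scattered photon has minimum energy when its wavelength is maximum, i.e., when the Compton shift Δλ = λ_C(1 − cos θ) is maximum. This occurs at θ = 180° (backscattering), giving Δλ_max = 2λ_C = 4.8526 pm.

Initial wavelength: λ₀ = hc/E₀ = 4.4170 pm
Maximum final wavelength: λ'_max = λ₀ + 2λ_C = 4.4170 + 4.8526 = 9.2696 pm
Minimum final energy: E'_min = hc/λ'_max = 133.7538 keV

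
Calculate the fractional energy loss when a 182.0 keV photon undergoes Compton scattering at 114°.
0.3338 (or 33.38%)

Calculate initial and final photon energies:

Initial: E₀ = 182.0 keV → λ₀ = 6.8123 pm
Compton shift: Δλ = 3.4132 pm
Final wavelength: λ' = 10.2255 pm
Final energy: E' = 121.2500 keV

Fractional energy loss:
(E₀ - E')/E₀ = (182.0000 - 121.2500)/182.0000
= 60.7500/182.0000
= 0.3338
= 33.38%

(Intermediate values are shown rounded; full precision is carried through to the final answer.)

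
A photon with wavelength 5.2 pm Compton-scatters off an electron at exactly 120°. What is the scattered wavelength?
8.8395 pm

Using the Compton formula: λ' = λ + λ_C(1 − cos θ)

For θ = 120°, cos θ = -1/2 (exact) = -0.5000, so:
1 − cos 120° = 1 − (-1/2) = 1.5000

Δλ = λ_C × 1.5000 = 2.4263 × 1.5000 = 3.6395 pm

λ' = 5.2 + 3.6395 = 8.8395 pm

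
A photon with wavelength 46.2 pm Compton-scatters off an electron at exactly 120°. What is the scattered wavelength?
49.8395 pm

Using the Compton formula: λ' = λ + λ_C(1 − cos θ)

For θ = 120°, cos θ = -1/2 (exact) = -0.5000, so:
1 − cos 120° = 1 − (-1/2) = 1.5000

Δλ = λ_C × 1.5000 = 2.4263 × 1.5000 = 3.6395 pm

λ' = 46.2 + 3.6395 = 49.8395 pm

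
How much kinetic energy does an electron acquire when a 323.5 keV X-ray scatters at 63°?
83.0983 keV

By energy conservation: K_e = E_initial - E_final

First find the scattered photon energy:
Initial wavelength: λ = hc/E = 3.8326 pm
Compton shift: Δλ = λ_C(1 - cos(63°)) = 1.3248 pm
Final wavelength: λ' = 3.8326 + 1.3248 = 5.1574 pm
Final photon energy: E' = hc/λ' = 240.4017 keV

Electron kinetic energy:
K_e = E - E' = 323.5000 - 240.4017 = 83.0983 keV

(Intermediate values are shown rounded; full precision is carried through to the final answer.)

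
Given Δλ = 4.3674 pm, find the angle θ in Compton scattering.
143.13°

From the Compton formula Δλ = λ_C(1 - cos θ), we can solve for θ:

cos θ = 1 - Δλ/λ_C

Given:
- Δλ = 4.3674 pm
- λ_C = h/(m_e·c) ≈ 2.42631024 pm

cos θ = 1 - 4.3674/2.42631024
cos θ = 1 - 1.800017
cos θ = -0.800017

θ = arccos(-0.800017)
θ = 143.13°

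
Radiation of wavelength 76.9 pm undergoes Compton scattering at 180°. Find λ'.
81.7526 pm

Using the Compton formula: λ' = λ + λ_C(1 − cos θ)

For θ = 180°, cos θ = -1 (exact) = -1.0000, so:
1 − cos 180° = 1 − (-1) = 2.0000

Δλ = λ_C × 2.0000 = 2.4263 × 2.0000 = 4.8526 pm

λ' = 76.9 + 4.8526 = 81.7526 pm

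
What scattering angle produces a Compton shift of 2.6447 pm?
95.16°

From the Compton formula Δλ = λ_C(1 - cos θ), we can solve for θ:

cos θ = 1 - Δλ/λ_C

Given:
- Δλ = 2.6447 pm
- λ_C = h/(m_e·c) ≈ 2.42631024 pm

cos θ = 1 - 2.6447/2.42631024
cos θ = 1 - 1.090009
cos θ = -0.090009

θ = arccos(-0.090009)
θ = 95.16°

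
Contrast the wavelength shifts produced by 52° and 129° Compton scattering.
129° produces the larger shift by a factor of 4.239

Calculate both shifts using Δλ = λ_C(1 - cos θ):

For θ₁ = 52°:
Δλ₁ = 2.4263 × (1 - cos(52°))
Δλ₁ = 2.4263 × 0.3843
Δλ₁ = 0.9325 pm

For θ₂ = 129°:
Δλ₂ = 2.4263 × (1 - cos(129°))
Δλ₂ = 2.4263 × 1.6293
Δλ₂ = 3.9532 pm

The 129° angle produces the larger shift.
Ratio: 3.9532/0.9325 = 4.239

(Intermediate values are shown rounded; full precision is carried through to the final answer.)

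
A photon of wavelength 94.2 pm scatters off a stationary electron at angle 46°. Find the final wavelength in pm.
94.9409 pm

Using the Compton scattering formula:
λ' = λ + Δλ = λ + λ_C(1 - cos θ)

Given:
- Initial wavelength λ = 94.2 pm
- Scattering angle θ = 46°
- Compton wavelength λ_C ≈ 2.4263 pm

Calculate the shift:
Δλ = 2.4263 × (1 - cos(46°))
Δλ = 2.4263 × 0.3053
Δλ = 0.7409 pm

Final wavelength:
λ' = 94.2 + 0.7409 = 94.9409 pm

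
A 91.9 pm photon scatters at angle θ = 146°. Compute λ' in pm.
96.3378 pm

Using the Compton scattering formula:
λ' = λ + Δλ = λ + λ_C(1 - cos θ)

Given:
- Initial wavelength λ = 91.9 pm
- Scattering angle θ = 146°
- Compton wavelength λ_C ≈ 2.4263 pm

Calculate the shift:
Δλ = 2.4263 × (1 - cos(146°))
Δλ = 2.4263 × 1.8290
Δλ = 4.4378 pm

Final wavelength:
λ' = 91.9 + 4.4378 = 96.3378 pm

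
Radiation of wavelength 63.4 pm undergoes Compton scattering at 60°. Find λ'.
64.6132 pm

Using the Compton formula: λ' = λ + λ_C(1 − cos θ)

For θ = 60°, cos θ = 1/2 (exact) = 0.5000, so:
1 − cos 60° = 1 − (1/2) = 0.5000

Δλ = λ_C × 0.5000 = 2.4263 × 0.5000 = 1.2132 pm

λ' = 63.4 + 1.2132 = 64.6132 pm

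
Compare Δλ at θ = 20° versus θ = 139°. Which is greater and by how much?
139° produces the larger shift by a factor of 29.096

Calculate both shifts using Δλ = λ_C(1 - cos θ):

For θ₁ = 20°:
Δλ₁ = 2.4263 × (1 - cos(20°))
Δλ₁ = 2.4263 × 0.0603
Δλ₁ = 0.1463 pm

For θ₂ = 139°:
Δλ₂ = 2.4263 × (1 - cos(139°))
Δλ₂ = 2.4263 × 1.7547
Δλ₂ = 4.2575 pm

The 139° angle produces the larger shift.
Ratio: 4.2575/0.1463 = 29.096

(Intermediate values are shown rounded; full precision is carried through to the final answer.)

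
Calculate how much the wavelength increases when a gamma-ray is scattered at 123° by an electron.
3.7478 pm

Using the Compton scattering formula:
Δλ = λ_C(1 - cos θ)

where λ_C = h/(m_e·c) ≈ 2.4263 pm is the Compton wavelength of an electron.

For θ = 123°:
cos(123°) = -0.5446
1 - cos(123°) = 1.5446

Δλ = 2.4263 × 1.5446
Δλ = 3.7478 pm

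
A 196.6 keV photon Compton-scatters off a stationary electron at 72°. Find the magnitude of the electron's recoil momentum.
1.1198e-22 kg·m/s

The electron is initially at rest, so by conservation of momentum:
p⃗_e = p⃗₀ − p⃗'  (incident photon momentum minus scattered photon momentum)

Photon momentum magnitudes (p = h/λ = E/c):
λ₀ = hc/E₀ = 6.3064 pm → p₀ = h/λ₀ = 1.0507e-22 kg·m/s
Δλ = λ_C(1 − cos 72°) = 1.6765 pm
λ' = 7.9830 pm → p' = h/λ' = 8.3003e-23 kg·m/s

The scattered photon makes angle θ = 72° with the incident direction, so by the law of cosines:
|p⃗_e|² = p₀² + p'² − 2p₀p'cos θ
|p⃗_e|² = (1.0507e-22)² + (8.3003e-23)² − 2·1.0507e-22·8.3003e-23·cos(72°)
|p⃗_e| = 1.1198e-22 kg·m/s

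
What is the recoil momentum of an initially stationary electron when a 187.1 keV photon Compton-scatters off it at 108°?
1.3691e-22 kg·m/s

The electron is initially at rest, so by conservation of momentum:
p⃗_e = p⃗₀ − p⃗'  (incident photon momentum minus scattered photon momentum)

Photon momentum magnitudes (p = h/λ = E/c):
λ₀ = hc/E₀ = 6.6266 pm → p₀ = h/λ₀ = 9.9992e-23 kg·m/s
Δλ = λ_C(1 − cos 108°) = 3.1761 pm
λ' = 9.8027 pm → p' = h/λ' = 6.7594e-23 kg·m/s

The scattered photon makes angle θ = 108° with the incident direction, so by the law of cosines:
|p⃗_e|² = p₀² + p'² − 2p₀p'cos θ
|p⃗_e|² = (9.9992e-23)² + (6.7594e-23)² − 2·9.9992e-23·6.7594e-23·cos(108°)
|p⃗_e| = 1.3691e-22 kg·m/s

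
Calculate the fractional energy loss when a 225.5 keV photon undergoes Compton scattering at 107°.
0.3632 (or 36.32%)

Calculate initial and final photon energies:

Initial: E₀ = 225.5 keV → λ₀ = 5.4982 pm
Compton shift: Δλ = 3.1357 pm
Final wavelength: λ' = 8.6339 pm
Final energy: E' = 143.6019 keV

Fractional energy loss:
(E₀ - E')/E₀ = (225.5000 - 143.6019)/225.5000
= 81.8981/225.5000
= 0.3632
= 36.32%

(Intermediate values are shown rounded; full precision is carried through to the final answer.)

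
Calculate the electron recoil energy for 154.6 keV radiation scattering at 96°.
38.7226 keV

By energy conservation: K_e = E_initial - E_final

First find the scattered photon energy:
Initial wavelength: λ = hc/E = 8.0197 pm
Compton shift: Δλ = λ_C(1 - cos(96°)) = 2.6799 pm
Final wavelength: λ' = 8.0197 + 2.6799 = 10.6996 pm
Final photon energy: E' = hc/λ' = 115.8774 keV

Electron kinetic energy:
K_e = E - E' = 154.6000 - 115.8774 = 38.7226 keV

(Intermediate values are shown rounded; full precision is carried through to the final answer.)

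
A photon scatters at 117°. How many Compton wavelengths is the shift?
1.4540 λ_C

The Compton shift formula is:
Δλ = λ_C(1 - cos θ)

Dividing both sides by λ_C:
Δλ/λ_C = 1 - cos θ

For θ = 117°:
Δλ/λ_C = 1 - cos(117°)
Δλ/λ_C = 1 - -0.4540
Δλ/λ_C = 1.4540

This means the shift is 1.4540 × λ_C = 3.5278 pm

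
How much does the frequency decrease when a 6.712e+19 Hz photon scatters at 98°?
2.566e+19 Hz (decrease)

Convert frequency to wavelength (c = 299792458 m/s):
λ₀ = c/f₀ = 299792458/6.712e+19 = 4.4665146e-12 m = 4.4665 pm

Calculate Compton shift:
Δλ = λ_C(1 - cos(98°)) = 2.7640 pm

Final wavelength:
λ' = λ₀ + Δλ = 4.4665 + 2.7640 = 7.2305 pm

Final frequency:
f' = c/λ' = 299792458/7.2305019e-12 = 4.1462192e+19 Hz

Frequency shift (decrease):
Δf = f₀ - f' = 6.712e+19 - 4.1462192e+19 = 2.566e+19 Hz

(Intermediate values are shown rounded; full precision is carried through to the final answer.)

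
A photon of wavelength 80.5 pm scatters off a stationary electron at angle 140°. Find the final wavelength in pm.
84.7850 pm

Using the Compton scattering formula:
λ' = λ + Δλ = λ + λ_C(1 - cos θ)

Given:
- Initial wavelength λ = 80.5 pm
- Scattering angle θ = 140°
- Compton wavelength λ_C ≈ 2.4263 pm

Calculate the shift:
Δλ = 2.4263 × (1 - cos(140°))
Δλ = 2.4263 × 1.7660
Δλ = 4.2850 pm

Final wavelength:
λ' = 80.5 + 4.2850 = 84.7850 pm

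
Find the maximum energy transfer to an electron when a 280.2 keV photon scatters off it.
146.5599 keV

Maximum energy transfer occurs at θ = 180° (backscattering).

Initial photon: E₀ = 280.2 keV → λ₀ = 4.4248 pm

Maximum Compton shift (at 180°):
Δλ_max = 2λ_C = 2 × 2.4263 = 4.8526 pm

Final wavelength:
λ' = 4.4248 + 4.8526 = 9.2775 pm

Minimum photon energy (maximum energy to electron):
E'_min = hc/λ' = 133.6401 keV

Maximum electron kinetic energy:
K_max = E₀ - E'_min = 280.2000 - 133.6401 = 146.5599 keV

(Intermediate values are shown rounded; full precision is carried through to the final answer.)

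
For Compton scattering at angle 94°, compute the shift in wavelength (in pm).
2.5956 pm

Using the Compton scattering formula:
Δλ = λ_C(1 - cos θ)

where λ_C = h/(m_e·c) ≈ 2.4263 pm is the Compton wavelength of an electron.

For θ = 94°:
cos(94°) = -0.0698
1 - cos(94°) = 1.0698

Δλ = 2.4263 × 1.0698
Δλ = 2.5956 pm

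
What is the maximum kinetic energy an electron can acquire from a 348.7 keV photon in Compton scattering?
201.2443 keV

Maximum energy transfer occurs at θ = 180° (backscattering).

Initial photon: E₀ = 348.7 keV → λ₀ = 3.5556 pm

Maximum Compton shift (at 180°):
Δλ_max = 2λ_C = 2 × 2.4263 = 4.8526 pm

Final wavelength:
λ' = 3.5556 + 4.8526 = 8.4082 pm

Minimum photon energy (maximum energy to electron):
E'_min = hc/λ' = 147.4557 keV

Maximum electron kinetic energy:
K_max = E₀ - E'_min = 348.7000 - 147.4557 = 201.2443 keV

(Intermediate values are shown rounded; full precision is carried through to the final answer.)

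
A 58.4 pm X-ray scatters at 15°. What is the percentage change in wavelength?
0.1416%

Calculate the Compton shift:
Δλ = λ_C(1 - cos(15°))
Δλ = 2.4263 × (1 - cos(15°))
Δλ = 2.4263 × 0.0341
Δλ = 0.0827 pm

Percentage change:
(Δλ/λ₀) × 100 = (0.0827/58.4) × 100
= 0.1416%

(Intermediate values are shown rounded; full precision is carried through to the final answer.)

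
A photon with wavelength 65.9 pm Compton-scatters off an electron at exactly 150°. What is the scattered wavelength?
70.4276 pm

Using the Compton formula: λ' = λ + λ_C(1 − cos θ)

For θ = 150°, cos θ = -√3/2 (exact) ≈ -0.8660, so:
1 − cos 150° = 1 − (-√3/2) ≈ 1.8660

Δλ = λ_C × 1.8660 = 2.4263 × 1.8660 = 4.5276 pm

λ' = 65.9 + 4.5276 = 70.4276 pm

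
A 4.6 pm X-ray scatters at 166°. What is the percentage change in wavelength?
103.9250%

Calculate the Compton shift:
Δλ = λ_C(1 - cos(166°))
Δλ = 2.4263 × (1 - cos(166°))
Δλ = 2.4263 × 1.9703
Δλ = 4.7805 pm

Percentage change:
(Δλ/λ₀) × 100 = (4.7805/4.6) × 100
= 103.9250%

(Intermediate values are shown rounded; full precision is carried through to the final answer.)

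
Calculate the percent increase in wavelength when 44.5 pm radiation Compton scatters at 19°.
0.2971%

Calculate the Compton shift:
Δλ = λ_C(1 - cos(19°))
Δλ = 2.4263 × (1 - cos(19°))
Δλ = 2.4263 × 0.0545
Δλ = 0.1322 pm

Percentage change:
(Δλ/λ₀) × 100 = (0.1322/44.5) × 100
= 0.2971%

(Intermediate values are shown rounded; full precision is carried through to the final answer.)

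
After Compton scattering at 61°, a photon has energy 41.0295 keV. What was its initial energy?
42.8000 keV

Convert final energy to wavelength (hc ≈ 1239.842 keV·pm):
λ' = hc/E' = 1239.842 / 41.0295 = 30.2183 pm

Calculate the Compton shift:
Δλ = λ_C(1 - cos(61°))
Δλ = 2.4263 × (1 - cos(61°))
Δλ = 1.2500 pm

Initial wavelength:
λ = λ' - Δλ = 30.2183 - 1.2500 = 28.9683 pm

Initial energy:
E = hc/λ = 1239.842 / 28.9683 = 42.8000 keV

(Intermediate values are shown rounded; full precision is carried through to the final answer.)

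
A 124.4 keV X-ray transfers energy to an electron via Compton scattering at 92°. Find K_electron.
25.0343 keV

By energy conservation: K_e = E_initial - E_final

First find the scattered photon energy:
Initial wavelength: λ = hc/E = 9.9666 pm
Compton shift: Δλ = λ_C(1 - cos(92°)) = 2.5110 pm
Final wavelength: λ' = 9.9666 + 2.5110 = 12.4776 pm
Final photon energy: E' = hc/λ' = 99.3657 keV

Electron kinetic energy:
K_e = E - E' = 124.4000 - 99.3657 = 25.0343 keV

(Intermediate values are shown rounded; full precision is carried through to the final answer.)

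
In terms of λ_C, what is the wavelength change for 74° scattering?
0.7244 λ_C

The Compton shift formula is:
Δλ = λ_C(1 - cos θ)

Dividing both sides by λ_C:
Δλ/λ_C = 1 - cos θ

For θ = 74°:
Δλ/λ_C = 1 - cos(74°)
Δλ/λ_C = 1 - 0.2756
Δλ/λ_C = 0.7244

This means the shift is 0.7244 × λ_C = 1.7575 pm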